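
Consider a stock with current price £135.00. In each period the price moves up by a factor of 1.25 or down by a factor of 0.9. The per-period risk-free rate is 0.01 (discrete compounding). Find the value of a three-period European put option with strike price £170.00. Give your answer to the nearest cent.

Risk-neutral probability p = (1 + 0.01 − 0.9)/(1.25 − 0.9) = 0.1100/0.3500 = 0.3143
Terminal stock prices: S_uuu = 263.7, S_uud = 189.8, S_udd = 136.7, S_ddd = 98.42
Terminal payoffs (K − S): max(-93.67, 0) = 0, max(-19.84, 0) = 0, max(33.31, 0) = 33.31, max(71.58, 0) = 71.58
Node uu (S = 210.9): V_uu = 1/1.01·[0.3143·0.0000 + 0.6857·0.0000] = 0.0000
Node ud (S = 151.9): V_ud = 1/1.01·[0.3143·0.0000 + 0.6857·33.3125] = 22.6167
Node dd (S = 109.4): V_dd = 1/1.01·[0.3143·33.3125 + 0.6857·71.5850] = 58.9668
Node u (S = 168.8): V_u = 1/1.01·[0.3143·0.0000 + 0.6857·22.6167] = 15.3550
Node d (S = 121.5): V_d = 1/1.01·[0.3143·22.6167 + 0.6857·58.9668] = 47.0718
Node 0 (S = 135): V_0 = 1/1.01·[0.3143·15.3550 + 0.6857·47.0718] = 36.7363

£36.74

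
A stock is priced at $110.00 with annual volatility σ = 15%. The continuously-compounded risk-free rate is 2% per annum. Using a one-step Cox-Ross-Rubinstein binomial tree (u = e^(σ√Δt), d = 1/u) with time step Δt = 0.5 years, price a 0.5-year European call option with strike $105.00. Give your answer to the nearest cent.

$8.92

CRR parameters: u = e^(σ√Δt) = e^(0.15·√0.5) = 1.1119, d = 1/u = 0.8994
Per-period rate: rΔt = 0.02·0.5 = 0.01, so R = e^0.01 = 1.0101
Risk-neutral probability p = (e^0.01 − 0.8994)/(1.1119 − 0.8994) = 0.1107/0.2125 = 0.5208
Terminal stock prices: S_u = 122.3, S_d = 98.93
Terminal payoffs (S − K): max(17.31, 0) = 17.31, max(-6.07, 0) = 0
Node 0 (S = 110): V_0 = e^(−0.01)·[0.5208·17.3085 + 0.4792·0.0000] = 8.9245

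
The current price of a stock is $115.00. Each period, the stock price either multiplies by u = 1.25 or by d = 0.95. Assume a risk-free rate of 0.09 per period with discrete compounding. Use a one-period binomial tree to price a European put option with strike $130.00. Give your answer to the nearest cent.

$10.15

Risk-neutral probability p = (1 + 0.09 − 0.95)/(1.25 − 0.95) = 0.1400/0.3000 = 0.4667
Terminal stock prices: S_u = 143.8, S_d = 109.2
Terminal payoffs (K − S): max(-13.75, 0) = 0, max(20.75, 0) = 20.75
Node 0 (S = 115): V_0 = 1/1.09·[0.4667·0.0000 + 0.5333·20.7500] = 10.1529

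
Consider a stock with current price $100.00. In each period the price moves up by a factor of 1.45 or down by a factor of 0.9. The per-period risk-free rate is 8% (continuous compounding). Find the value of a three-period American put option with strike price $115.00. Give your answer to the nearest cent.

Risk-neutral probability p = (e^0.08 − 0.9)/(1.45 − 0.9) = 0.1833/0.5500 = 0.3332
Terminal stock prices: S_uuu = 304.9, S_uud = 189.2, S_udd = 117.5, S_ddd = 72.9
Terminal payoffs (K − S): max(-189.9, 0) = 0, max(-74.22, 0) = 0, max(-2.45, 0) = 0, max(42.1, 0) = 42.1
Node uu (S = 210.2): continuation = e^(−0.08)·[0.3332·0.0000 + 0.6668·0.0000] = 0.0000; exercise value = 0.0000 ≤ continuation, so V_uu = 0.0000
Node ud (S = 130.5): continuation = e^(−0.08)·[0.3332·0.0000 + 0.6668·0.0000] = 0.0000; exercise value = 0.0000 ≤ continuation, so V_ud = 0.0000
Node dd (S = 81): continuation = e^(−0.08)·[0.3332·0.0000 + 0.6668·42.1000] = 25.9121; exercise value = 34.0000 > continuation, so V_dd = 34.0000 (exercise)
Node u (S = 145): continuation = e^(−0.08)·[0.3332·0.0000 + 0.6668·0.0000] = 0.0000; exercise value = 0.0000 ≤ continuation, so V_u = 0.0000
Node d (S = 90): continuation = e^(−0.08)·[0.3332·0.0000 + 0.6668·34.0000] = 20.9266; exercise value = 25.0000 > continuation, so V_d = 25.0000 (exercise)
Node 0 (S = 100): continuation = e^(−0.08)·[0.3332·0.0000 + 0.6668·25.0000] = 15.3872; exercise value = 15.0000 ≤ continuation, so V_0 = 15.3872

$15.39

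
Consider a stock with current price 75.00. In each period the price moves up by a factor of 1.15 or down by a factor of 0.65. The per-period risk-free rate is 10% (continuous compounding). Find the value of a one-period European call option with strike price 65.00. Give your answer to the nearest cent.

Risk-neutral probability p = (e^0.1 − 0.65)/(1.15 − 0.65) = 0.4552/0.5000 = 0.9103
Terminal stock prices: S_u = 86.25, S_d = 48.75
Terminal payoffs (S − K): max(21.25, 0) = 21.25, max(-16.25, 0) = 0
Node 0 (S = 75): V_0 = e^(−0.1)·[0.9103·21.2500 + 0.0897·0.0000] = 17.5039

17.50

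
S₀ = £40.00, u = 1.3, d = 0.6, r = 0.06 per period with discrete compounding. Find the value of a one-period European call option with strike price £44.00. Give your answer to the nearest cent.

Risk-neutral probability p = (1 + 0.06 − 0.6)/(1.3 − 0.6) = 0.4600/0.7000 = 0.6571
Terminal stock prices: S_u = 52, S_d = 24
Terminal payoffs (S − K): max(8, 0) = 8, max(-20, 0) = 0
Node 0 (S = 40): V_0 = 1/1.06·[0.6571·8.0000 + 0.3429·0.0000] = 4.9596

£4.96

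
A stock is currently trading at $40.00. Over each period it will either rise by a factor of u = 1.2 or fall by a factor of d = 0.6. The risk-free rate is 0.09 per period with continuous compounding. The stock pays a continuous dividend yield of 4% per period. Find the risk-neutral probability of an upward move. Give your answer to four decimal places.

Per-period risk-free factor R = e^0.09 = 1.0942; dividend-adjusted growth = e^(0.09−0.04) = 1.0513.
Risk-neutral probability p = (1.0513 − 0.6)/(1.2 − 0.6) = 0.4513/0.6000 = 0.7521

p = 0.7521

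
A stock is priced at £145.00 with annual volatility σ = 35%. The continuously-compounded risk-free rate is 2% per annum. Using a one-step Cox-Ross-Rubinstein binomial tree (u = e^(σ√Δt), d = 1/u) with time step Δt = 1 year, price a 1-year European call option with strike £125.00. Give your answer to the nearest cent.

£34.96

CRR parameters: u = e^(σ√Δt) = e^(0.35·√1) = 1.4191, d = 1/u = 0.7047
Per-period rate: rΔt = 0.02·1 = 0.02, so R = e^0.02 = 1.0202
Risk-neutral probability p = (e^0.02 − 0.7047)/(1.4191 − 0.7047) = 0.3155/0.7144 = 0.4417
Terminal stock prices: S_u = 205.8, S_d = 102.2
Terminal payoffs (S − K): max(80.76, 0) = 80.76, max(-22.82, 0) = 0
Node 0 (S = 145): V_0 = e^(−0.02)·[0.4417·80.7648 + 0.5583·0.0000] = 34.9643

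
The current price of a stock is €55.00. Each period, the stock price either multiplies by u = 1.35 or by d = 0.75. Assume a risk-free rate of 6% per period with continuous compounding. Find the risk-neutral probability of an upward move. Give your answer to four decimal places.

Risk-neutral probability p = (e^0.06 − 0.75)/(1.35 − 0.75) = 0.3118/0.6000 = 0.5197

p = 0.5197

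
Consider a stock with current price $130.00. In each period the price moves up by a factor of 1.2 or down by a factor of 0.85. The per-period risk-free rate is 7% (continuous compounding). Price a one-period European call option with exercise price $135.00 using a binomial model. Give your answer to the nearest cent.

Risk-neutral probability p = (e^0.07 − 0.85)/(1.2 − 0.85) = 0.2225/0.3500 = 0.6357
Terminal stock prices: S_u = 156, S_d = 110.5
Terminal payoffs (S − K): max(21, 0) = 21, max(-24.5, 0) = 0
Node 0 (S = 130): V_0 = e^(−0.07)·[0.6357·21.0000 + 0.3643·0.0000] = 12.4479

$12.45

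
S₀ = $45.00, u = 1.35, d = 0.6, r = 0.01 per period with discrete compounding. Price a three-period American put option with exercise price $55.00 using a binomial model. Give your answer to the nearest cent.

$17.84

Risk-neutral probability p = (1 + 0.01 − 0.6)/(1.35 − 0.6) = 0.4100/0.7500 = 0.5467
Terminal stock prices: S_uuu = 110.7, S_uud = 49.21, S_udd = 21.87, S_ddd = 9.72
Terminal payoffs (K − S): max(-55.72, 0) = 0, max(5.792, 0) = 5.792, max(33.13, 0) = 33.13, max(45.28, 0) = 45.28
Node uu (S = 82.01): continuation = 1/1.01·[0.5467·0.0000 + 0.4533·5.7925] = 2.5999; exercise value = 0.0000 ≤ continuation, so V_uu = 2.5999
Node ud (S = 36.45): continuation = 1/1.01·[0.5467·5.7925 + 0.4533·33.1300] = 18.0054; exercise value = 18.5500 > continuation, so V_ud = 18.5500 (exercise)
Node dd (S = 16.2): continuation = 1/1.01·[0.5467·33.1300 + 0.4533·45.2800] = 38.2554; exercise value = 38.8000 > continuation, so V_dd = 38.8000 (exercise)
Node u (S = 60.75): continuation = 1/1.01·[0.5467·2.5999 + 0.4533·18.5500] = 9.7333; exercise value = 0.0000 ≤ continuation, so V_u = 9.7333
Node d (S = 27): continuation = 1/1.01·[0.5467·18.5500 + 0.4533·38.8000] = 27.4554; exercise value = 28.0000 > continuation, so V_d = 28.0000 (exercise)
Node 0 (S = 45): continuation = 1/1.01·[0.5467·9.7333 + 0.4533·28.0000] = 17.8358; exercise value = 10.0000 ≤ continuation, so V_0 = 17.8358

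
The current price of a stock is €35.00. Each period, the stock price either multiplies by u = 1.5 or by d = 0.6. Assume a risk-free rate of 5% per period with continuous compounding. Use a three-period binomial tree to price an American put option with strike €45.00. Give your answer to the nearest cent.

€14.44

Risk-neutral probability p = (e^0.05 − 0.6)/(1.5 − 0.6) = 0.4513/0.9000 = 0.5014
Terminal stock prices: S_uuu = 118.1, S_uud = 47.25, S_udd = 18.9, S_ddd = 7.56
Terminal payoffs (K − S): max(-73.12, 0) = 0, max(-2.25, 0) = 0, max(26.1, 0) = 26.1, max(37.44, 0) = 37.44
Node uu (S = 78.75): continuation = e^(−0.05)·[0.5014·0.0000 + 0.4986·0.0000] = 0.0000; exercise value = 0.0000 ≤ continuation, so V_uu = 0.0000
Node ud (S = 31.5): continuation = e^(−0.05)·[0.5014·0.0000 + 0.4986·26.1000] = 12.3785; exercise value = 13.5000 > continuation, so V_ud = 13.5000 (exercise)
Node dd (S = 12.6): continuation = e^(−0.05)·[0.5014·26.1000 + 0.4986·37.4400] = 30.2053; exercise value = 32.4000 > continuation, so V_dd = 32.4000 (exercise)
Node u (S = 52.5): continuation = e^(−0.05)·[0.5014·0.0000 + 0.4986·13.5000] = 6.4027; exercise value = 0.0000 ≤ continuation, so V_u = 6.4027
Node d (S = 21): continuation = e^(−0.05)·[0.5014·13.5000 + 0.4986·32.4000] = 21.8053; exercise value = 24.0000 > continuation, so V_d = 24.0000 (exercise)
Node 0 (S = 35): continuation = e^(−0.05)·[0.5014·6.4027 + 0.4986·24.0000] = 14.4363; exercise value = 10.0000 ≤ continuation, so V_0 = 14.4363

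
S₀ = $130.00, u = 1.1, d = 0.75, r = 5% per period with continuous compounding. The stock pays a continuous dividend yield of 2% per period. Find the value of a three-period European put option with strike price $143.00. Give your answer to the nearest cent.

$13.95

Per-period risk-free factor R = e^0.05 = 1.0513; dividend-adjusted growth = e^(0.05−0.02) = 1.0305.
Risk-neutral probability p = (1.0305 − 0.75)/(1.1 − 0.75) = 0.2805/0.3500 = 0.8013
Terminal stock prices: S_uuu = 173, S_uud = 118, S_udd = 80.44, S_ddd = 54.84
Terminal payoffs (K − S): max(-30.03, 0) = 0, max(25.02, 0) = 25.02, max(62.56, 0) = 62.56, max(88.16, 0) = 88.16
Node uu (S = 157.3): V_uu = e^(−0.05)·[0.8013·0.0000 + 0.1987·25.0250] = 4.7300
Node ud (S = 107.2): V_ud = e^(−0.05)·[0.8013·25.0250 + 0.1987·62.5625] = 30.8995
Node dd (S = 73.12): V_dd = e^(−0.05)·[0.8013·62.5625 + 0.1987·88.1562] = 64.3488
Node u (S = 143): V_u = e^(−0.05)·[0.8013·4.7300 + 0.1987·30.8995] = 9.4456
Node d (S = 97.5): V_d = e^(−0.05)·[0.8013·30.8995 + 0.1987·64.3488] = 35.7148
Node 0 (S = 130): V_0 = e^(−0.05)·[0.8013·9.4456 + 0.1987·35.7148] = 13.9501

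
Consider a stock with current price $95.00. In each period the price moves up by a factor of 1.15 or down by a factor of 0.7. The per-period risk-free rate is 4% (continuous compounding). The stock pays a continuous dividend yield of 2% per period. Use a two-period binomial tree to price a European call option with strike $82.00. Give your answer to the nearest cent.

$20.40

Per-period risk-free factor R = e^0.04 = 1.0408; dividend-adjusted growth = e^(0.04−0.02) = 1.0202.
Risk-neutral probability p = (1.0202 − 0.7)/(1.15 − 0.7) = 0.3202/0.4500 = 0.7116
Terminal stock prices: S_uu = 125.6, S_ud = 76.47, S_dd = 46.55
Terminal payoffs (S − K): max(43.64, 0) = 43.64, max(-5.525, 0) = 0, max(-35.45, 0) = 0
Node u (S = 109.2): V_u = e^(−0.04)·[0.7116·43.6375 + 0.2884·0.0000] = 29.8331
Node d (S = 66.5): V_d = e^(−0.04)·[0.7116·0.0000 + 0.2884·0.0000] = 0.0000
Node 0 (S = 95): V_0 = e^(−0.04)·[0.7116·29.8331 + 0.2884·0.0000] = 20.3957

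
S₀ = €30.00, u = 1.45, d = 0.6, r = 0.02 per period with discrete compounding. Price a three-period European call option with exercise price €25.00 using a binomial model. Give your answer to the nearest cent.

€12.04

Risk-neutral probability p = (1 + 0.02 − 0.6)/(1.45 − 0.6) = 0.4200/0.8500 = 0.4941
Terminal stock prices: S_uuu = 91.46, S_uud = 37.84, S_udd = 15.66, S_ddd = 6.48
Terminal payoffs (S − K): max(66.46, 0) = 66.46, max(12.84, 0) = 12.84, max(-9.34, 0) = 0, max(-18.52, 0) = 0
Node uu (S = 63.08): V_uu = 1/1.02·[0.4941·66.4587 + 0.5059·12.8450] = 38.5652
Node ud (S = 26.1): V_ud = 1/1.02·[0.4941·12.8450 + 0.5059·0.0000] = 6.2225
Node dd (S = 10.8): V_dd = 1/1.02·[0.4941·0.0000 + 0.5059·0.0000] = 0.0000
Node u (S = 43.5): V_u = 1/1.02·[0.4941·38.5652 + 0.5059·6.2225] = 21.7682
Node d (S = 18): V_d = 1/1.02·[0.4941·6.2225 + 0.5059·0.0000] = 3.0144
Node 0 (S = 30): V_0 = 1/1.02·[0.4941·21.7682 + 0.5059·3.0144] = 12.0402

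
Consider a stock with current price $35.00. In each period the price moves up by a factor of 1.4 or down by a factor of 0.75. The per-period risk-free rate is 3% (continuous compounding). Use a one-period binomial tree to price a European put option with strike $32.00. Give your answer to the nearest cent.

$3.17

Risk-neutral probability p = (e^0.03 − 0.75)/(1.4 − 0.75) = 0.2805/0.6500 = 0.4315
Terminal stock prices: S_u = 49, S_d = 26.25
Terminal payoffs (K − S): max(-17, 0) = 0, max(5.75, 0) = 5.75
Node 0 (S = 35): V_0 = e^(−0.03)·[0.4315·0.0000 + 0.5685·5.7500] = 3.1724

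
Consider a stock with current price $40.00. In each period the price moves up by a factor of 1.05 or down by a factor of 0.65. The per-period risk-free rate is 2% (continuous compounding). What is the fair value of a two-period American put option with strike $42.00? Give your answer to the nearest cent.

$2.14

Risk-neutral probability p = (e^0.02 − 0.65)/(1.05 − 0.65) = 0.3702/0.4000 = 0.9255
Terminal stock prices: S_uu = 44.1, S_ud = 27.3, S_dd = 16.9
Terminal payoffs (K − S): max(-2.1, 0) = 0, max(14.7, 0) = 14.7, max(25.1, 0) = 25.1
Node u (S = 42): continuation = e^(−0.02)·[0.9255·0.0000 + 0.0745·14.7000] = 1.0734; exercise value = 0.0000 ≤ continuation, so V_u = 1.0734
Node d (S = 26): continuation = e^(−0.02)·[0.9255·14.7000 + 0.0745·25.1000] = 15.1683; exercise value = 16.0000 > continuation, so V_d = 16.0000 (exercise)
Node 0 (S = 40): continuation = e^(−0.02)·[0.9255·1.0734 + 0.0745·16.0000] = 2.1421; exercise value = 2.0000 ≤ continuation, so V_0 = 2.1421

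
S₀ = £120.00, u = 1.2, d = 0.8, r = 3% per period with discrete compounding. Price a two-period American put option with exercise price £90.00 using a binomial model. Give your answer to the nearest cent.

Risk-neutral probability p = (1 + 0.03 − 0.8)/(1.2 − 0.8) = 0.2300/0.4000 = 0.5750
Terminal stock prices: S_uu = 172.8, S_ud = 115.2, S_dd = 76.8
Terminal payoffs (K − S): max(-82.8, 0) = 0, max(-25.2, 0) = 0, max(13.2, 0) = 13.2
Node u (S = 144): continuation = 1/1.03·[0.5750·0.0000 + 0.4250·0.0000] = 0.0000; exercise value = 0.0000 ≤ continuation, so V_u = 0.0000
Node d (S = 96): continuation = 1/1.03·[0.5750·0.0000 + 0.4250·13.2000] = 5.4466; exercise value = 0.0000 ≤ continuation, so V_d = 5.4466
Node 0 (S = 120): continuation = 1/1.03·[0.5750·0.0000 + 0.4250·5.4466] = 2.2474; exercise value = 0.0000 ≤ continuation, so V_0 = 2.2474

£2.25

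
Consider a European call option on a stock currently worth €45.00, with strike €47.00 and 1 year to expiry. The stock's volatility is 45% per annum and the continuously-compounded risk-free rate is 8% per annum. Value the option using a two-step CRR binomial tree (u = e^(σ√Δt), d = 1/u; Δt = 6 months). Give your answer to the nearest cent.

€8.23

CRR parameters: u = e^(σ√Δt) = e^(0.45·√0.5) = 1.3746, d = 1/u = 0.7275
Per-period rate: rΔt = 0.08·0.5 = 0.04, so R = e^0.04 = 1.0408
Risk-neutral probability p = (e^0.04 − 0.7275)/(1.3746 − 0.7275) = 0.3134/0.6472 = 0.4842
Terminal stock prices: S_uu = 85.03, S_ud = 45, S_dd = 23.81
Terminal payoffs (S − K): max(38.03, 0) = 38.03, max(-2, 0) = 0, max(-23.19, 0) = 0
Node u (S = 61.86): V_u = e^(−0.04)·[0.4842·38.0346 + 0.5158·0.0000] = 17.6933
Node d (S = 32.74): V_d = e^(−0.04)·[0.4842·0.0000 + 0.5158·0.0000] = 0.0000
Node 0 (S = 45): V_0 = e^(−0.04)·[0.4842·17.6933 + 0.5158·0.0000] = 8.2307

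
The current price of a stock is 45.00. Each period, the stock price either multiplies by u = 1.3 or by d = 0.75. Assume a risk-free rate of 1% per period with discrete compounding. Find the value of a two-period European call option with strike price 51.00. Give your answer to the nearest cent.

5.49

Risk-neutral probability p = (1 + 0.01 − 0.75)/(1.3 − 0.75) = 0.2600/0.5500 = 0.4727
Terminal stock prices: S_uu = 76.05, S_ud = 43.88, S_dd = 25.31
Terminal payoffs (S − K): max(25.05, 0) = 25.05, max(-7.125, 0) = 0, max(-25.69, 0) = 0
Node u (S = 58.5): V_u = 1/1.01·[0.4727·25.0500 + 0.5273·0.0000] = 11.7246
Node d (S = 33.75): V_d = 1/1.01·[0.4727·0.0000 + 0.5273·0.0000] = 0.0000
Node 0 (S = 45): V_0 = 1/1.01·[0.4727·11.7246 + 0.5273·0.0000] = 5.4876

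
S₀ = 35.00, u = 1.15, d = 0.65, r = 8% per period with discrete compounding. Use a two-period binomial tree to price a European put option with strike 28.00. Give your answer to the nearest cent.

0.60

Risk-neutral probability p = (1 + 0.08 − 0.65)/(1.15 − 0.65) = 0.4300/0.5000 = 0.8600
Terminal stock prices: S_uu = 46.29, S_ud = 26.16, S_dd = 14.79
Terminal payoffs (K − S): max(-18.29, 0) = 0, max(1.837, 0) = 1.837, max(13.21, 0) = 13.21
Node u (S = 40.25): V_u = 1/1.08·[0.8600·0.0000 + 0.1400·1.8375] = 0.2382
Node d (S = 22.75): V_d = 1/1.08·[0.8600·1.8375 + 0.1400·13.2125] = 3.1759
Node 0 (S = 35): V_0 = 1/1.08·[0.8600·0.2382 + 0.1400·3.1759] = 0.6014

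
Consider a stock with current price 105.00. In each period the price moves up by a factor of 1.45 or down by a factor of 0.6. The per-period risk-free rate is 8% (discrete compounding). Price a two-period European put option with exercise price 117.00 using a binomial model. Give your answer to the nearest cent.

Risk-neutral probability p = (1 + 0.08 − 0.6)/(1.45 − 0.6) = 0.4800/0.8500 = 0.5647
Terminal stock prices: S_uu = 220.8, S_ud = 91.35, S_dd = 37.8
Terminal payoffs (K − S): max(-103.8, 0) = 0, max(25.65, 0) = 25.65, max(79.2, 0) = 79.2
Node u (S = 152.2): V_u = 1/1.08·[0.5647·0.0000 + 0.4353·25.6500] = 10.3382
Node d (S = 63): V_d = 1/1.08·[0.5647·25.6500 + 0.4353·79.2000] = 45.3333
Node 0 (S = 105): V_0 = 1/1.08·[0.5647·10.3382 + 0.4353·45.3333] = 23.6772

23.68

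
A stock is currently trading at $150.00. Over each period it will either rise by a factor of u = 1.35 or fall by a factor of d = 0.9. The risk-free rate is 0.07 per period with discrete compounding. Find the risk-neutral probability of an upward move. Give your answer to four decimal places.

Risk-neutral probability p = (1 + 0.07 − 0.9)/(1.35 − 0.9) = 0.1700/0.4500 = 0.3778

p = 0.3778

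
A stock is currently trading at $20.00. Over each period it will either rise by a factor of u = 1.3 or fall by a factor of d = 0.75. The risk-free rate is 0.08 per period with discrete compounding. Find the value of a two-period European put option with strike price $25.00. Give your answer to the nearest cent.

$4.15

Risk-neutral probability p = (1 + 0.08 − 0.75)/(1.3 − 0.75) = 0.3300/0.5500 = 0.6000
Terminal stock prices: S_uu = 33.8, S_ud = 19.5, S_dd = 11.25
Terminal payoffs (K − S): max(-8.8, 0) = 0, max(5.5, 0) = 5.5, max(13.75, 0) = 13.75
Node u (S = 26): V_u = 1/1.08·[0.6000·0.0000 + 0.4000·5.5000] = 2.0370
Node d (S = 15): V_d = 1/1.08·[0.6000·5.5000 + 0.4000·13.7500] = 8.1481
Node 0 (S = 20): V_0 = 1/1.08·[0.6000·2.0370 + 0.4000·8.1481] = 4.1495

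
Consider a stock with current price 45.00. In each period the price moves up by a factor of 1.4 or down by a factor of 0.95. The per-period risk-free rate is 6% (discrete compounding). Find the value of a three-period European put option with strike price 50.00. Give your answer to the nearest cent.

Risk-neutral probability p = (1 + 0.06 − 0.95)/(1.4 − 0.95) = 0.1100/0.4500 = 0.2444
Terminal stock prices: S_uuu = 123.5, S_uud = 83.79, S_udd = 56.86, S_ddd = 38.58
Terminal payoffs (K − S): max(-73.48, 0) = 0, max(-33.79, 0) = 0, max(-6.857, 0) = 0, max(11.42, 0) = 11.42
Node uu (S = 88.2): V_uu = 1/1.06·[0.2444·0.0000 + 0.7556·0.0000] = 0.0000
Node ud (S = 59.85): V_ud = 1/1.06·[0.2444·0.0000 + 0.7556·0.0000] = 0.0000
Node dd (S = 40.61): V_dd = 1/1.06·[0.2444·0.0000 + 0.7556·11.4181] = 8.1387
Node u (S = 63): V_u = 1/1.06·[0.2444·0.0000 + 0.7556·0.0000] = 0.0000
Node d (S = 42.75): V_d = 1/1.06·[0.2444·0.0000 + 0.7556·8.1387] = 5.8012
Node 0 (S = 45): V_0 = 1/1.06·[0.2444·0.0000 + 0.7556·5.8012] = 4.1350

4.14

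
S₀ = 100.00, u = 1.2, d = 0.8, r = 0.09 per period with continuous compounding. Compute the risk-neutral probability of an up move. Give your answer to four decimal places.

Risk-neutral probability p = (e^0.09 − 0.8)/(1.2 − 0.8) = 0.2942/0.4000 = 0.7354

p = 0.7354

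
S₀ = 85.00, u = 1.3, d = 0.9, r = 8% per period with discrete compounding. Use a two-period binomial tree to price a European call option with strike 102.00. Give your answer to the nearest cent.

Risk-neutral probability p = (1 + 0.08 − 0.9)/(1.3 − 0.9) = 0.1800/0.4000 = 0.4500
Terminal stock prices: S_uu = 143.7, S_ud = 99.45, S_dd = 68.85
Terminal payoffs (S − K): max(41.65, 0) = 41.65, max(-2.55, 0) = 0, max(-33.15, 0) = 0
Node u (S = 110.5): V_u = 1/1.08·[0.4500·41.6500 + 0.5500·0.0000] = 17.3542
Node d (S = 76.5): V_d = 1/1.08·[0.4500·0.0000 + 0.5500·0.0000] = 0.0000
Node 0 (S = 85): V_0 = 1/1.08·[0.4500·17.3542 + 0.5500·0.0000] = 7.2309

7.23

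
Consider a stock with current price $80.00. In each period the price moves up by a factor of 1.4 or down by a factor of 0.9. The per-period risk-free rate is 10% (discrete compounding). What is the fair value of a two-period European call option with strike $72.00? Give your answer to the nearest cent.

$22.64

Risk-neutral probability p = (1 + 0.1 − 0.9)/(1.4 − 0.9) = 0.2000/0.5000 = 0.4000
Terminal stock prices: S_uu = 156.8, S_ud = 100.8, S_dd = 64.8
Terminal payoffs (S − K): max(84.8, 0) = 84.8, max(28.8, 0) = 28.8, max(-7.2, 0) = 0
Node u (S = 112): V_u = 1/1.1·[0.4000·84.8000 + 0.6000·28.8000] = 46.5455
Node d (S = 72): V_d = 1/1.1·[0.4000·28.8000 + 0.6000·0.0000] = 10.4727
Node 0 (S = 80): V_0 = 1/1.1·[0.4000·46.5455 + 0.6000·10.4727] = 22.6380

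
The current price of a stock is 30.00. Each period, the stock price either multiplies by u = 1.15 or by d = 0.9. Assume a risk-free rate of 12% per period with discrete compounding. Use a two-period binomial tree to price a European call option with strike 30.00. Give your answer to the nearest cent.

Risk-neutral probability p = (1 + 0.12 − 0.9)/(1.15 − 0.9) = 0.2200/0.2500 = 0.8800
Terminal stock prices: S_uu = 39.67, S_ud = 31.05, S_dd = 24.3
Terminal payoffs (S − K): max(9.675, 0) = 9.675, max(1.05, 0) = 1.05, max(-5.7, 0) = 0
Node u (S = 34.5): V_u = 1/1.12·[0.8800·9.6750 + 0.1200·1.0500] = 7.7143
Node d (S = 27): V_d = 1/1.12·[0.8800·1.0500 + 0.1200·0.0000] = 0.8250
Node 0 (S = 30): V_0 = 1/1.12·[0.8800·7.7143 + 0.1200·0.8250] = 6.1496

6.15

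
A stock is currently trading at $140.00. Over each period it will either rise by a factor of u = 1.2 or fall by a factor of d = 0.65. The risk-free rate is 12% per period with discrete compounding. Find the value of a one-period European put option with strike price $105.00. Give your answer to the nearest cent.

Risk-neutral probability p = (1 + 0.12 − 0.65)/(1.2 − 0.65) = 0.4700/0.5500 = 0.8545
Terminal stock prices: S_u = 168, S_d = 91
Terminal payoffs (K − S): max(-63, 0) = 0, max(14, 0) = 14
Node 0 (S = 140): V_0 = 1/1.12·[0.8545·0.0000 + 0.1455·14.0000] = 1.8182

$1.82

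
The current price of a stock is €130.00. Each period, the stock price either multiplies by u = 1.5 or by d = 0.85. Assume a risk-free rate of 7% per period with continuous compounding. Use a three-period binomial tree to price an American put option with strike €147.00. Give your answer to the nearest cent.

€23.12

Risk-neutral probability p = (e^0.07 − 0.85)/(1.5 − 0.85) = 0.2225/0.6500 = 0.3423
Terminal stock prices: S_uuu = 438.8, S_uud = 248.6, S_udd = 140.9, S_ddd = 79.84
Terminal payoffs (K − S): max(-291.8, 0) = 0, max(-101.6, 0) = 0, max(6.113, 0) = 6.113, max(67.16, 0) = 67.16
Node uu (S = 292.5): continuation = e^(−0.07)·[0.3423·0.0000 + 0.6577·0.0000] = 0.0000; exercise value = 0.0000 ≤ continuation, so V_uu = 0.0000
Node ud (S = 165.8): continuation = e^(−0.07)·[0.3423·0.0000 + 0.6577·6.1125] = 3.7483; exercise value = 0.0000 ≤ continuation, so V_ud = 3.7483
Node dd (S = 93.92): continuation = e^(−0.07)·[0.3423·6.1125 + 0.6577·67.1638] = 43.1369; exercise value = 53.0750 > continuation, so V_dd = 53.0750 (exercise)
Node u (S = 195): continuation = e^(−0.07)·[0.3423·0.0000 + 0.6577·3.7483] = 2.2985; exercise value = 0.0000 ≤ continuation, so V_u = 2.2985
Node d (S = 110.5): continuation = e^(−0.07)·[0.3423·3.7483 + 0.6577·53.0750] = 33.7428; exercise value = 36.5000 > continuation, so V_d = 36.5000 (exercise)
Node 0 (S = 130): continuation = e^(−0.07)·[0.3423·2.2985 + 0.6577·36.5000] = 23.1160; exercise value = 17.0000 ≤ continuation, so V_0 = 23.1160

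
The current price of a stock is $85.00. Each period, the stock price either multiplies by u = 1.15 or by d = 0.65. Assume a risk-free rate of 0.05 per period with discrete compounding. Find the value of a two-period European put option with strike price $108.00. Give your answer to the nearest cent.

Risk-neutral probability p = (1 + 0.05 − 0.65)/(1.15 − 0.65) = 0.4000/0.5000 = 0.8000
Terminal stock prices: S_uu = 112.4, S_ud = 63.54, S_dd = 35.91
Terminal payoffs (K − S): max(-4.412, 0) = 0, max(44.46, 0) = 44.46, max(72.09, 0) = 72.09
Node u (S = 97.75): V_u = 1/1.05·[0.8000·0.0000 + 0.2000·44.4625] = 8.4690
Node d (S = 55.25): V_d = 1/1.05·[0.8000·44.4625 + 0.2000·72.0875] = 47.6071
Node 0 (S = 85): V_0 = 1/1.05·[0.8000·8.4690 + 0.2000·47.6071] = 15.5206

$15.52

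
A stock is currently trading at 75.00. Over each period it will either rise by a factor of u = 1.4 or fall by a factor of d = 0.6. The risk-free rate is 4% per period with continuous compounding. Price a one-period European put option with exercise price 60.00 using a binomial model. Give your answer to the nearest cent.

Risk-neutral probability p = (e^0.04 − 0.6)/(1.4 − 0.6) = 0.4408/0.8000 = 0.5510
Terminal stock prices: S_u = 105, S_d = 45
Terminal payoffs (K − S): max(-45, 0) = 0, max(15, 0) = 15
Node 0 (S = 75): V_0 = e^(−0.04)·[0.5510·0.0000 + 0.4490·15.0000] = 6.4707

6.47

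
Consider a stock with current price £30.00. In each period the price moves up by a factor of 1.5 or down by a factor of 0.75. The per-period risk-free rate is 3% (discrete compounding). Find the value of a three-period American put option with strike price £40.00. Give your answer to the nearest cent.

£12.62

Risk-neutral probability p = (1 + 0.03 − 0.75)/(1.5 − 0.75) = 0.2800/0.7500 = 0.3733
Terminal stock prices: S_uuu = 101.2, S_uud = 50.62, S_udd = 25.31, S_ddd = 12.66
Terminal payoffs (K − S): max(-61.25, 0) = 0, max(-10.62, 0) = 0, max(14.69, 0) = 14.69, max(27.34, 0) = 27.34
Node uu (S = 67.5): continuation = 1/1.03·[0.3733·0.0000 + 0.6267·0.0000] = 0.0000; exercise value = 0.0000 ≤ continuation, so V_uu = 0.0000
Node ud (S = 33.75): continuation = 1/1.03·[0.3733·0.0000 + 0.6267·14.6875] = 8.9361; exercise value = 6.2500 ≤ continuation, so V_ud = 8.9361
Node dd (S = 16.88): continuation = 1/1.03·[0.3733·14.6875 + 0.6267·27.3438] = 21.9600; exercise value = 23.1250 > continuation, so V_dd = 23.1250 (exercise)
Node u (S = 45): continuation = 1/1.03·[0.3733·0.0000 + 0.6267·8.9361] = 5.4368; exercise value = 0.0000 ≤ continuation, so V_u = 5.4368
Node d (S = 22.5): continuation = 1/1.03·[0.3733·8.9361 + 0.6267·23.1250] = 17.3085; exercise value = 17.5000 > continuation, so V_d = 17.5000 (exercise)
Node 0 (S = 30): continuation = 1/1.03·[0.3733·5.4368 + 0.6267·17.5000] = 12.6179; exercise value = 10.0000 ≤ continuation, so V_0 = 12.6179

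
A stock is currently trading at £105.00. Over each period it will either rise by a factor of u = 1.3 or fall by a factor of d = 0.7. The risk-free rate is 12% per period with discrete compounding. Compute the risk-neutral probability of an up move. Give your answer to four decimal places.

p = 0.7000

Risk-neutral probability p = (1 + 0.12 − 0.7)/(1.3 − 0.7) = 0.4200/0.6000 = 0.7000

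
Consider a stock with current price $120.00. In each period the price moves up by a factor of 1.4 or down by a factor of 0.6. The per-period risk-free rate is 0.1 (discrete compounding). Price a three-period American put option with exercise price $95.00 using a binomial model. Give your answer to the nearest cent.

Risk-neutral probability p = (1 + 0.1 − 0.6)/(1.4 − 0.6) = 0.5000/0.8000 = 0.6250
Terminal stock prices: S_uuu = 329.3, S_uud = 141.1, S_udd = 60.48, S_ddd = 25.92
Terminal payoffs (K − S): max(-234.3, 0) = 0, max(-46.12, 0) = 0, max(34.52, 0) = 34.52, max(69.08, 0) = 69.08
Node uu (S = 235.2): continuation = 1/1.1·[0.6250·0.0000 + 0.3750·0.0000] = 0.0000; exercise value = 0.0000 ≤ continuation, so V_uu = 0.0000
Node ud (S = 100.8): continuation = 1/1.1·[0.6250·0.0000 + 0.3750·34.5200] = 11.7682; exercise value = 0.0000 ≤ continuation, so V_ud = 11.7682
Node dd (S = 43.2): continuation = 1/1.1·[0.6250·34.5200 + 0.3750·69.0800] = 43.1636; exercise value = 51.8000 > continuation, so V_dd = 51.8000 (exercise)
Node u (S = 168): continuation = 1/1.1·[0.6250·0.0000 + 0.3750·11.7682] = 4.0119; exercise value = 0.0000 ≤ continuation, so V_u = 4.0119
Node d (S = 72): continuation = 1/1.1·[0.6250·11.7682 + 0.3750·51.8000] = 24.3456; exercise value = 23.0000 ≤ continuation, so V_d = 24.3456
Node 0 (S = 120): continuation = 1/1.1·[0.6250·4.0119 + 0.3750·24.3456] = 10.5791; exercise value = 0.0000 ≤ continuation, so V_0 = 10.5791

$10.58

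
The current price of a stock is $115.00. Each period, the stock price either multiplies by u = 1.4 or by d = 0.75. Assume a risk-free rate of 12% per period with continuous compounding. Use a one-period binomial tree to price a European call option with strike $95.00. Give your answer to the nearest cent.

Risk-neutral probability p = (e^0.12 − 0.75)/(1.4 − 0.75) = 0.3775/0.6500 = 0.5808
Terminal stock prices: S_u = 161, S_d = 86.25
Terminal payoffs (S − K): max(66, 0) = 66, max(-8.75, 0) = 0
Node 0 (S = 115): V_0 = e^(−0.12)·[0.5808·66.0000 + 0.4192·0.0000] = 33.9961

$34.00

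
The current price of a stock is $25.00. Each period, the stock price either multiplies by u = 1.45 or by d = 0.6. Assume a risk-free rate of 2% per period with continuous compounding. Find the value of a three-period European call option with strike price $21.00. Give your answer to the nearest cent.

$9.96

Risk-neutral probability p = (e^0.02 − 0.6)/(1.45 − 0.6) = 0.4202/0.8500 = 0.4944
Terminal stock prices: S_uuu = 76.22, S_uud = 31.54, S_udd = 13.05, S_ddd = 5.4
Terminal payoffs (S − K): max(55.22, 0) = 55.22, max(10.54, 0) = 10.54, max(-7.95, 0) = 0, max(-15.6, 0) = 0
Node uu (S = 52.56): V_uu = e^(−0.02)·[0.4944·55.2156 + 0.5056·10.5375] = 31.9783
Node ud (S = 21.75): V_ud = e^(−0.02)·[0.4944·10.5375 + 0.5056·0.0000] = 5.1061
Node dd (S = 9): V_dd = e^(−0.02)·[0.4944·0.0000 + 0.5056·0.0000] = 0.0000
Node u (S = 36.25): V_u = e^(−0.02)·[0.4944·31.9783 + 0.5056·5.1061] = 18.0264
Node d (S = 15): V_d = e^(−0.02)·[0.4944·5.1061 + 0.5056·0.0000] = 2.4742
Node 0 (S = 25): V_0 = e^(−0.02)·[0.4944·18.0264 + 0.5056·2.4742] = 9.9613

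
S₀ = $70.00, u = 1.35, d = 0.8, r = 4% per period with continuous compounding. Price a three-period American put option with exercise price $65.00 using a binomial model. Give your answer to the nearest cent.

$7.00

Risk-neutral probability p = (e^0.04 − 0.8)/(1.35 − 0.8) = 0.2408/0.5500 = 0.4378
Terminal stock prices: S_uuu = 172.2, S_uud = 102.1, S_udd = 60.48, S_ddd = 35.84
Terminal payoffs (K − S): max(-107.2, 0) = 0, max(-37.06, 0) = 0, max(4.52, 0) = 4.52, max(29.16, 0) = 29.16
Node uu (S = 127.6): continuation = e^(−0.04)·[0.4378·0.0000 + 0.5622·0.0000] = 0.0000; exercise value = 0.0000 ≤ continuation, so V_uu = 0.0000
Node ud (S = 75.6): continuation = e^(−0.04)·[0.4378·0.0000 + 0.5622·4.5200] = 2.4413; exercise value = 0.0000 ≤ continuation, so V_ud = 2.4413
Node dd (S = 44.8): continuation = e^(−0.04)·[0.4378·4.5200 + 0.5622·29.1600] = 17.6513; exercise value = 20.2000 > continuation, so V_dd = 20.2000 (exercise)
Node u (S = 94.5): continuation = e^(−0.04)·[0.4378·0.0000 + 0.5622·2.4413] = 1.3186; exercise value = 0.0000 ≤ continuation, so V_u = 1.3186
Node d (S = 56): continuation = e^(−0.04)·[0.4378·2.4413 + 0.5622·20.2000] = 11.9374; exercise value = 9.0000 ≤ continuation, so V_d = 11.9374
Node 0 (S = 70): continuation = e^(−0.04)·[0.4378·1.3186 + 0.5622·11.9374] = 7.0023; exercise value = 0.0000 ≤ continuation, so V_0 = 7.0023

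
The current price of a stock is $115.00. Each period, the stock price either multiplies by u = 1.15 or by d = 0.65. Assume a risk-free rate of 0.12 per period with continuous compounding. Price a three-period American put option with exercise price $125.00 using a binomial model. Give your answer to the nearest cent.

Risk-neutral probability p = (e^0.12 − 0.65)/(1.15 − 0.65) = 0.4775/0.5000 = 0.9550
Terminal stock prices: S_uuu = 174.9, S_uud = 98.86, S_udd = 55.88, S_ddd = 31.58
Terminal payoffs (K − S): max(-49.9, 0) = 0, max(26.14, 0) = 26.14, max(69.12, 0) = 69.12, max(93.42, 0) = 93.42
Node uu (S = 152.1): continuation = e^(−0.12)·[0.9550·0.0000 + 0.0450·26.1431] = 1.0436; exercise value = 0.0000 ≤ continuation, so V_uu = 1.0436
Node ud (S = 85.96): continuation = e^(−0.12)·[0.9550·26.1431 + 0.0450·69.1244] = 24.9026; exercise value = 39.0375 > continuation, so V_ud = 39.0375 (exercise)
Node dd (S = 48.59): continuation = e^(−0.12)·[0.9550·69.1244 + 0.0450·93.4181] = 62.2776; exercise value = 76.4125 > continuation, so V_dd = 76.4125 (exercise)
Node u (S = 132.2): continuation = e^(−0.12)·[0.9550·1.0436 + 0.0450·39.0375] = 2.4422; exercise value = 0.0000 ≤ continuation, so V_u = 2.4422
Node d (S = 74.75): continuation = e^(−0.12)·[0.9550·39.0375 + 0.0450·76.4125] = 36.1151; exercise value = 50.2500 > continuation, so V_d = 50.2500 (exercise)
Node 0 (S = 115): continuation = e^(−0.12)·[0.9550·2.4422 + 0.0450·50.2500] = 4.0743; exercise value = 10.0000 > continuation, so V_0 = 10.0000 (exercise)

$10.00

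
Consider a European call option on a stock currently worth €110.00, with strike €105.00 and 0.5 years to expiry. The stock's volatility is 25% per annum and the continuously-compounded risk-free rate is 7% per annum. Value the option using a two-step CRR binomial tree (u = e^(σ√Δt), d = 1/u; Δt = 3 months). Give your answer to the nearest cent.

€12.57

CRR parameters: u = e^(σ√Δt) = e^(0.25·√0.25) = 1.1331, d = 1/u = 0.8825
Per-period rate: rΔt = 0.07·0.25 = 0.0175, so R = e^0.0175 = 1.0177
Risk-neutral probability p = (e^0.0175 − 0.8825)/(1.1331 − 0.8825) = 0.1352/0.2507 = 0.5392
Terminal stock prices: S_uu = 141.2, S_ud = 110, S_dd = 85.67
Terminal payoffs (S − K): max(36.24, 0) = 36.24, max(5, 0) = 5, max(-19.33, 0) = 0
Node u (S = 124.6): V_u = e^(−0.0175)·[0.5392·36.2428 + 0.4608·5.0000] = 21.4678
Node d (S = 97.07): V_d = e^(−0.0175)·[0.5392·5.0000 + 0.4608·0.0000] = 2.6493
Node 0 (S = 110): V_0 = e^(−0.0175)·[0.5392·21.4678 + 0.4608·2.6493] = 12.5747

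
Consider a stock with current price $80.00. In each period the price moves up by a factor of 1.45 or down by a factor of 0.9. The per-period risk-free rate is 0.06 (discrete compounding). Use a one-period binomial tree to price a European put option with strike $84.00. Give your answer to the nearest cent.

$8.03

Risk-neutral probability p = (1 + 0.06 − 0.9)/(1.45 − 0.9) = 0.1600/0.5500 = 0.2909
Terminal stock prices: S_u = 116, S_d = 72
Terminal payoffs (K − S): max(-32, 0) = 0, max(12, 0) = 12
Node 0 (S = 80): V_0 = 1/1.06·[0.2909·0.0000 + 0.7091·12.0000] = 8.0274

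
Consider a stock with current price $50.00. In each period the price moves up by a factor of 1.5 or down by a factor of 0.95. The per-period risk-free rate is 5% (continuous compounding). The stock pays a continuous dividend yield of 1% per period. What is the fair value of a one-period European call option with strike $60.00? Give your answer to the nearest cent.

Per-period risk-free factor R = e^0.05 = 1.0513; dividend-adjusted growth = e^(0.05−0.01) = 1.0408.
Risk-neutral probability p = (1.0408 − 0.95)/(1.5 − 0.95) = 0.0908/0.5500 = 0.1651
Terminal stock prices: S_u = 75, S_d = 47.5
Terminal payoffs (S − K): max(15, 0) = 15, max(-12.5, 0) = 0
Node 0 (S = 50): V_0 = e^(−0.05)·[0.1651·15.0000 + 0.8349·0.0000] = 2.3559

$2.36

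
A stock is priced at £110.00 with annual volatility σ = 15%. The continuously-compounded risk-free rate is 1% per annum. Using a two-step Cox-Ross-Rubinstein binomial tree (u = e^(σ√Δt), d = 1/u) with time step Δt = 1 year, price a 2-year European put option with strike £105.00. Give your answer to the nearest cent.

CRR parameters: u = e^(σ√Δt) = e^(0.15·√1) = 1.1618, d = 1/u = 0.8607
Per-period rate: rΔt = 0.01·1 = 0.01, so R = e^0.01 = 1.0101
Risk-neutral probability p = (e^0.01 − 0.8607)/(1.1618 − 0.8607) = 0.1493/0.3011 = 0.4959
Terminal stock prices: S_uu = 148.5, S_ud = 110, S_dd = 81.49
Terminal payoffs (K − S): max(-43.48, 0) = 0, max(-5, 0) = 0, max(23.51, 0) = 23.51
Node u (S = 127.8): V_u = e^(−0.01)·[0.4959·0.0000 + 0.5041·0.0000] = 0.0000
Node d (S = 94.68): V_d = e^(−0.01)·[0.4959·0.0000 + 0.5041·23.5100] = 11.7324
Node 0 (S = 110): V_0 = e^(−0.01)·[0.4959·0.0000 + 0.5041·11.7324] = 5.8549

£5.85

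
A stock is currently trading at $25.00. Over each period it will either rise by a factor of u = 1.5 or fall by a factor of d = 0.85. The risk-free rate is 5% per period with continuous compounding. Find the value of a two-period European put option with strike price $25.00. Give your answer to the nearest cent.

$2.99

Risk-neutral probability p = (e^0.05 − 0.85)/(1.5 − 0.85) = 0.2013/0.6500 = 0.3096
Terminal stock prices: S_uu = 56.25, S_ud = 31.88, S_dd = 18.06
Terminal payoffs (K − S): max(-31.25, 0) = 0, max(-6.875, 0) = 0, max(6.938, 0) = 6.938
Node u (S = 37.5): V_u = e^(−0.05)·[0.3096·0.0000 + 0.6904·0.0000] = 0.0000
Node d (S = 21.25): V_d = e^(−0.05)·[0.3096·0.0000 + 0.6904·6.9375] = 4.5557
Node 0 (S = 25): V_0 = e^(−0.05)·[0.3096·0.0000 + 0.6904·4.5557] = 2.9917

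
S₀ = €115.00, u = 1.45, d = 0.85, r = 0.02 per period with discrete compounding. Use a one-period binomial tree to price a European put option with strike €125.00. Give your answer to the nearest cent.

Risk-neutral probability p = (1 + 0.02 − 0.85)/(1.45 − 0.85) = 0.1700/0.6000 = 0.2833
Terminal stock prices: S_u = 166.8, S_d = 97.75
Terminal payoffs (K − S): max(-41.75, 0) = 0, max(27.25, 0) = 27.25
Node 0 (S = 115): V_0 = 1/1.02·[0.2833·0.0000 + 0.7167·27.2500] = 19.1462

€19.15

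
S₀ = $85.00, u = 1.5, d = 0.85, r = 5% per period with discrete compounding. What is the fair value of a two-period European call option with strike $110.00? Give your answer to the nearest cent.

$6.98

Risk-neutral probability p = (1 + 0.05 − 0.85)/(1.5 − 0.85) = 0.2000/0.6500 = 0.3077
Terminal stock prices: S_uu = 191.2, S_ud = 108.4, S_dd = 61.41
Terminal payoffs (S − K): max(81.25, 0) = 81.25, max(-1.625, 0) = 0, max(-48.59, 0) = 0
Node u (S = 127.5): V_u = 1/1.05·[0.3077·81.2500 + 0.6923·0.0000] = 23.8095
Node d (S = 72.25): V_d = 1/1.05·[0.3077·0.0000 + 0.6923·0.0000] = 0.0000
Node 0 (S = 85): V_0 = 1/1.05·[0.3077·23.8095 + 0.6923·0.0000] = 6.9771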